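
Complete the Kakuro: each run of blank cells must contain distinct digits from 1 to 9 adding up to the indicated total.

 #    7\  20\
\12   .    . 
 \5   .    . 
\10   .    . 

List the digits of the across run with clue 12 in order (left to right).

7 in 3 cells must be {1,2,4}.
The 12 across and the 7 down share only 4, so R1C1 = 4.
R1C2 = 12 − 4 = 8 completes the 12 across.
Given what's placed, R2C2 must be 3 to fit the 5 across and 20 down.
R3C2 = 20 − 11 = 9 completes the 20 down.
R2C1 = 5 − 3 = 2 completes the 5 across.
R3C1 = 10 − 9 = 1 completes the 10 across.

4, 8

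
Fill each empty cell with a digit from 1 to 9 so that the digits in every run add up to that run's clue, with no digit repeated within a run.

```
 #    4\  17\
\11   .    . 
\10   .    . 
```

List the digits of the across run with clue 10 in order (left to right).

1 9

4 in 2 cells must be {1,3}; 17 in 2 cells must be {8,9}.
The 11 across and the 4 down share only 3, so R1C1 = 3.
R1C2 = 11 − 3 = 8 completes the 11 across.
R2C1 = 4 − 3 = 1 completes the 4 down.
R2C2 = 10 − 1 = 9 completes the 10 across.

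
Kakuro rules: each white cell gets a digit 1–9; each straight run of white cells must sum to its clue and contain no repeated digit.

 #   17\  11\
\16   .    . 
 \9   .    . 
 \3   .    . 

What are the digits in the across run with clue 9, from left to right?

16 in 2 cells must be {7,9}; 3 in 2 cells must be {1,2}.
The 16 across and the 11 down share only 7, so R1C2 = 7.
Given what's placed, R3C2 must be 1 to fit the 3 across and 11 down.
R1C1 = 16 − 7 = 9 completes the 16 across.
R2C2 = 11 − 8 = 3 completes the 11 down.
R3C1 = 3 − 1 = 2 completes the 3 across.
R2C1 = 9 − 3 = 6 completes the 9 across.

6 3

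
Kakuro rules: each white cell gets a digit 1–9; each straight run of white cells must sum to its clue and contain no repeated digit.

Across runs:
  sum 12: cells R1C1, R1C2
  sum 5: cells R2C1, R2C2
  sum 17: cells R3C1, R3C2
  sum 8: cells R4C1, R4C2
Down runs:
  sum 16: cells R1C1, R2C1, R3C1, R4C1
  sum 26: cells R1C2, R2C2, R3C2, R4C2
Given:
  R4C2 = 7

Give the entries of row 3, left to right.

8 9

17 in 2 cells must be {8,9}.
R4C1 = 8 − 7 = 1 completes the 8 across.
Nothing is forced directly, so branch on R2C2, whose candidates are 2 or 4. If R2C2 = 4: that forces R1C2 = 9, after which R2C1 would have to be in {1} for the 5 across but in {2,3,4,5,6,7,8,9} for the 16 down — contradiction. So R2C2 = 2.
R2C1 = 5 − 2 = 3 completes the 5 across.
R3C1 = 8: the only remaining digit allowed by both the 17 across and the 16 down.
R3C2 = 17 − 8 = 9 completes the 17 across.
R1C1 = 16 − 12 = 4 completes the 16 down.
R1C2 = 12 − 4 = 8 completes the 12 across.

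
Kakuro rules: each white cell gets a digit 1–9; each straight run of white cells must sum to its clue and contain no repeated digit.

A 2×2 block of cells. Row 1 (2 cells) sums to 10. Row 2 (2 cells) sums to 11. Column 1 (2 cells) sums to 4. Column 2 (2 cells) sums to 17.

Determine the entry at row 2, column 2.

8

4 in 2 cells must be {1,3}; 17 in 2 cells must be {8,9}.
The 11 across and the 4 down share only 3, so (2,1) = 3.
(2,2) = 11 − 3 = 8 completes the 11 across.
(1,1) = 4 − 3 = 1 completes the 4 down.
(1,2) = 10 − 1 = 9 completes the 10 across.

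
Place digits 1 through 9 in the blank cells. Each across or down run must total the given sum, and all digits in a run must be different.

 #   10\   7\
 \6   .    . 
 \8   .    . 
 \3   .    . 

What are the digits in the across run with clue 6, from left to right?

2, 4

3 in 2 cells must be {1,2}; 7 in 3 cells must be {1,2,4}.
Nothing is forced directly, so branch on R2C2, whose candidates are 1 or 2. If R2C2 = 2: that forces R2C1 = 6, R3C1 = 1, after which R3C2 would have to be in {2} for the 3 across but in {1,4} for the 7 down — contradiction. So R2C2 = 1.
R2C1 = 8 − 1 = 7 completes the 8 across.
Given what's placed, R3C2 must be 2 to fit the 3 across and 7 down.
R1C2 = 7 − 3 = 4 completes the 7 down.
R3C1 = 3 − 2 = 1 completes the 3 across.
R1C1 = 6 − 4 = 2 completes the 6 across.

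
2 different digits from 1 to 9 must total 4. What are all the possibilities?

2 distinct digits from 1–9 sum between 3 and 17.
Only one set works: {1,3}.

{1,3}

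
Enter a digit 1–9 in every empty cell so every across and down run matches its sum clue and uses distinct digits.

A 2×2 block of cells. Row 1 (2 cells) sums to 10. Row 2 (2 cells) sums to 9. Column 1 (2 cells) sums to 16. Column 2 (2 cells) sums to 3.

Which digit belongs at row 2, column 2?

16 in 2 cells must be {7,9}; 3 in 2 cells must be {1,2}.
The 9 across and the 16 down share only 7, so (2,1) = 7.
(2,2) = 9 − 7 = 2 completes the 9 across.
(1,1) = 16 − 7 = 9 completes the 16 down.
(1,2) = 10 − 9 = 1 completes the 10 across.

2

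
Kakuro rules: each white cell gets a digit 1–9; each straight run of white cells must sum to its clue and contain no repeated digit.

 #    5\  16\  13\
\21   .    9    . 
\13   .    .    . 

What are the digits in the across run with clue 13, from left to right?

1 7 5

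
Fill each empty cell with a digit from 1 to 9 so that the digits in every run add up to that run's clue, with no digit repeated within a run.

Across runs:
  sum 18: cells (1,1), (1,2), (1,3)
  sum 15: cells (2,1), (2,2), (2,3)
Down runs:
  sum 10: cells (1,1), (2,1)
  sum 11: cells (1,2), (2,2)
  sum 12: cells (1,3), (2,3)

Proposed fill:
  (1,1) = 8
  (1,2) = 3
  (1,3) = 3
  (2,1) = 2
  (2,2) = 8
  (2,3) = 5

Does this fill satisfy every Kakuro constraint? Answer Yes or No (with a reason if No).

No — the across run (1,1)–(1,3) sums to 14, not 18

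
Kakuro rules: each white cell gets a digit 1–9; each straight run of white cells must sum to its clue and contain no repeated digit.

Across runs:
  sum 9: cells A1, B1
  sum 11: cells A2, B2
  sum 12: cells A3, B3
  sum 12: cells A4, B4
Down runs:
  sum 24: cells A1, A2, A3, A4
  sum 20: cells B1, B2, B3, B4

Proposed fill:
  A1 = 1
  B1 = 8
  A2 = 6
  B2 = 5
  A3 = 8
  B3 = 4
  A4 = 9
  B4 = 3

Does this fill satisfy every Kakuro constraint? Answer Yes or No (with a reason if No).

Yes

Across: 1+8=9; 6+5=11; 8+4=12; 9+3=12. Down: 1+6+8+9=24; 8+5+4+3=20. No digit repeats within any run.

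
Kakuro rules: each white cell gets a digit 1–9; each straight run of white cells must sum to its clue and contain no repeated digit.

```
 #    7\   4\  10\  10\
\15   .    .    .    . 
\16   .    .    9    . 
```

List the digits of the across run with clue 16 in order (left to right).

2 1 9 4

4 in 2 cells must be {1,3}.
R1C3 = 10 − 9 = 1 completes the 10 down.
R2C2 = 1: the only remaining digit allowed by both the 16 across and the 4 down.
R1C2 = 4 − 1 = 3 completes the 4 down.
Nothing is forced directly, so branch on R2C1, whose candidates are 2 or 4. If R2C1 = 4: then R1C1 would have to be in {2,4,5,6,7,9} for the 15 across but in {3} for the 7 down — contradiction. So R2C1 = 2.
R1C1 = 7 − 2 = 5 completes the 7 down.
R1C4 = 15 − 9 = 6 completes the 15 across.
R2C4 = 16 − 12 = 4 completes the 16 across.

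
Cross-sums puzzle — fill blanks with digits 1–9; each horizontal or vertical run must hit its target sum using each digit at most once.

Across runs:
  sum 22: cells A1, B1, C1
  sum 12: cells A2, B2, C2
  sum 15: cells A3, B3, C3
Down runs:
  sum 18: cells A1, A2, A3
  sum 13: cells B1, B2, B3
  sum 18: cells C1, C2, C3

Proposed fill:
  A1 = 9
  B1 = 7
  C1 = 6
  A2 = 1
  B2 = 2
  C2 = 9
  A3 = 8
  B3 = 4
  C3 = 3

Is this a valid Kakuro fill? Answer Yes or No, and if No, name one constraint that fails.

Yes

Across: 9+7+6=22; 1+2+9=12; 8+4+3=15. Down: 9+1+8=18; 7+2+4=13; 6+9+3=18. No digit repeats within any run.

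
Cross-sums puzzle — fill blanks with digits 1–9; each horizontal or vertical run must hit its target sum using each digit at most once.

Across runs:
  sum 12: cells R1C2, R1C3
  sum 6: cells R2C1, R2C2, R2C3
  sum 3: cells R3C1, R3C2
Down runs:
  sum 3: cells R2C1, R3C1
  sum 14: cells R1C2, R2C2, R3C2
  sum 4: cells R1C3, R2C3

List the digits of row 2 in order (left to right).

2 3 1

6 in 3 cells must be {1,2,3}; 3 in 2 cells must be {1,2}; 4 in 2 cells must be {1,3}.
The 12 across and the 4 down share only 3, so R1C3 = 3.
R2C3 = 4 − 3 = 1 completes the 4 down.
R1C2 = 12 − 3 = 9 completes the 12 across.
R2C1 = 2: the only remaining digit allowed by both the 6 across and the 3 down.
R2C2 = 6 − 3 = 3 completes the 6 across.
R3C1 = 3 − 2 = 1 completes the 3 down.
R3C2 = 3 − 1 = 2 completes the 3 across.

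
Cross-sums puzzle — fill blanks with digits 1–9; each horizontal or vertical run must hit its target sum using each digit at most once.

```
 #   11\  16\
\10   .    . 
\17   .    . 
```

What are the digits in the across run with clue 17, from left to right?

17 in 2 cells must be {8,9}; 16 in 2 cells must be {7,9}.
The 17 across and the 16 down share only 9, so R2C2 = 9.
R1C2 = 16 − 9 = 7 completes the 16 down.
R2C1 = 17 − 9 = 8 completes the 17 across.
R1C1 = 10 − 7 = 3 completes the 10 across.

8 9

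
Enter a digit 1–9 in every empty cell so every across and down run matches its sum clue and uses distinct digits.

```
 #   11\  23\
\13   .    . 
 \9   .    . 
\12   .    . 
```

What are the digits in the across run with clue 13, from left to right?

7 6

23 in 3 cells must be {6,8,9}.
Nothing is forced directly, so branch on R2C2, whose candidates are 6 or 8. If R2C2 = 6: that forces R2C1 = 3, R3C1 = 7, after which R3C2 would have to be in {5} for the 12 across but in {8,9} for the 23 down — contradiction. So R2C2 = 8.
R2C1 = 9 − 8 = 1 completes the 9 across.
Given what's placed, R3C2 must be 9 to fit the 12 across and 23 down.
R1C2 = 23 − 17 = 6 completes the 23 down.
R3C1 = 12 − 9 = 3 completes the 12 across.
R1C1 = 13 − 6 = 7 completes the 13 across.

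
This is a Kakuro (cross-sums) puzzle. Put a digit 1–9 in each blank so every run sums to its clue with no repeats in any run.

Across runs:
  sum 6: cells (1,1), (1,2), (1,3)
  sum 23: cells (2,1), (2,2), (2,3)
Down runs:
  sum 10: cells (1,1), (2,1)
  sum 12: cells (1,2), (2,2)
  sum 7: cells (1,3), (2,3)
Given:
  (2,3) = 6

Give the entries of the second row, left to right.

8, 9, 6

6 in 3 cells must be {1,2,3}; 23 in 3 cells must be {6,8,9}.
(1,2) = 3: only digit in both the 6-across and 12-down candidate sets.
(1,3) = 7 − 6 = 1 completes the 7 down.
(2,2) = 12 − 3 = 9 completes the 12 down.
(1,1) = 6 − 4 = 2 completes the 6 across.
(2,1) = 23 − 15 = 8 completes the 23 across.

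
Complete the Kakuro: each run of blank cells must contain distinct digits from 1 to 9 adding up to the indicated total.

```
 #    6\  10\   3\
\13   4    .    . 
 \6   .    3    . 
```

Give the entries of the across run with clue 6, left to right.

6 in 3 cells must be {1,2,3}; 3 in 2 cells must be {1,2}.
R1C2 = 10 − 3 = 7 completes the 10 down.
R1C3 = 13 − 11 = 2 completes the 13 across.
R2C1 = 6 − 4 = 2 completes the 6 down.
R2C3 = 6 − 5 = 1 completes the 6 across.

2 3 1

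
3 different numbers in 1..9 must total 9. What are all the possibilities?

3 distinct digits from 1–9 sum between 6 and 24.

{1,2,6}; {1,3,5}; {2,3,4}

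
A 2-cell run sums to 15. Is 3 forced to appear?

No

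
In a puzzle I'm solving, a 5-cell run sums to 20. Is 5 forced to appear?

Counterexample: {1,2,3,6,8} sums to 20 without using 5.

No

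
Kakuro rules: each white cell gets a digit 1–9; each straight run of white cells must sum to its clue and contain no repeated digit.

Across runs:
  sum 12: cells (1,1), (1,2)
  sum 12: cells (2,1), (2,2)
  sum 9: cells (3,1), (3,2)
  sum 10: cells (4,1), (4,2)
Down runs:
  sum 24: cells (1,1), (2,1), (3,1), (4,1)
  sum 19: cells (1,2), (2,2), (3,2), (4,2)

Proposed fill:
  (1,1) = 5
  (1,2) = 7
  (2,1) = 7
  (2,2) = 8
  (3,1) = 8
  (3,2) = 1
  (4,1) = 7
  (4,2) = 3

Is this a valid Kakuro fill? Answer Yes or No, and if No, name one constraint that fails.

No — the down run (1,1)–(4,1) sums to 27, not 24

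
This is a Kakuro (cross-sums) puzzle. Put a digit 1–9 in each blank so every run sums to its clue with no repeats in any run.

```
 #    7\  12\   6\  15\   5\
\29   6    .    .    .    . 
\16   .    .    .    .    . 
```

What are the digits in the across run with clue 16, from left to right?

1 4 2 6 3

16 in 5 cells must be {1,2,3,4,6}.
R2C1 = 7 − 6 = 1 completes the 7 down.
R2C4 = 6: the only remaining digit allowed by both the 16 across and the 15 down.
R1C4 = 15 − 6 = 9 completes the 15 down.
Nothing is forced directly, so branch on R2C2, whose candidates are 3 or 4. If R2C2 = 3: then R1C2 would have to be in {1,2,3,4,5,7,8} for the 29 across but in {9} for the 12 down — contradiction. So R2C2 = 4.
R1C2 = 12 − 4 = 8 completes the 12 down.
Given what's placed, R2C3 must be 2 to fit the 16 across and 6 down.
R2C5 = 16 − 13 = 3 completes the 16 across.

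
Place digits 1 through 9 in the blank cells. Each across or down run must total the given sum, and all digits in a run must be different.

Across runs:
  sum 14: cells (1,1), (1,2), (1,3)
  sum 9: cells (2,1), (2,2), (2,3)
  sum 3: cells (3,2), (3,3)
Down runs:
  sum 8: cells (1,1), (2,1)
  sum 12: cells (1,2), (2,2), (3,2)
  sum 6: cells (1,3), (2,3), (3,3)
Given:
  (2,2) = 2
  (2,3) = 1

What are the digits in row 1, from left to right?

2 9 3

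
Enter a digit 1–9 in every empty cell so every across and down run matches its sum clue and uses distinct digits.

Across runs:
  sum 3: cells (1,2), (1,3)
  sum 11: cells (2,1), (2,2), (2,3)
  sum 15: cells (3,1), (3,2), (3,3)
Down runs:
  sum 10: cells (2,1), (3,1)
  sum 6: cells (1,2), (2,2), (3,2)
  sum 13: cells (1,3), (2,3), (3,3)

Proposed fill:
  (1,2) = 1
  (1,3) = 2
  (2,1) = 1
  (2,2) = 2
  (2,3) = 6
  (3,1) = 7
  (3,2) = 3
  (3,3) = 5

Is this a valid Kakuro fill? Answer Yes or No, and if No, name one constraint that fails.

No — the down run (2,1)–(3,1) sums to 8, not 10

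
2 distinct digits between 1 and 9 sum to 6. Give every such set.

{1,5}; {2,4}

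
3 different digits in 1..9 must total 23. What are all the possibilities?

{6,8,9}

3 distinct digits from 1–9 sum between 6 and 24.
Only one set works: {6,8,9}.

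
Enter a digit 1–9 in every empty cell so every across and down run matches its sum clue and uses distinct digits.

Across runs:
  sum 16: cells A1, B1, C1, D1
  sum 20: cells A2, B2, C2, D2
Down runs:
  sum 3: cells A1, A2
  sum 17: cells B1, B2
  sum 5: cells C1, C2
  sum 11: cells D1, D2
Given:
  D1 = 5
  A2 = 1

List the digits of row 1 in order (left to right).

3 in 2 cells must be {1,2}; 17 in 2 cells must be {8,9}.
A1 = 3 − 1 = 2 completes the 3 down.
Given what's placed, B1 must be 8 to fit the 16 across and 17 down.
C1 = 16 − 15 = 1 completes the 16 across.
B2 = 17 − 8 = 9 completes the 17 down.
C2 = 5 − 1 = 4 completes the 5 down.
D2 = 20 − 14 = 6 completes the 20 across.

2 8 1 5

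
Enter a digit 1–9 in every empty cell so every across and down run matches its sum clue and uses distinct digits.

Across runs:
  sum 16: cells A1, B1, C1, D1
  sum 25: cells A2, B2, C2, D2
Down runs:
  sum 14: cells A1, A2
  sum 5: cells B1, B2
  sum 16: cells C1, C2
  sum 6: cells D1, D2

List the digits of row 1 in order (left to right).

6 2 7 1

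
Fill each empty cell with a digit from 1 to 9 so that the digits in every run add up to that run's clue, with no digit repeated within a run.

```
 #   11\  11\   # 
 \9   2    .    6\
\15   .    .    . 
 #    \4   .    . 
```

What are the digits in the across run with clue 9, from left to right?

4 in 2 cells must be {1,3}.
R1C2 = 9 − 2 = 7 completes the 9 across.
R2C1 = 11 − 2 = 9 completes the 11 down.
R2C2 = 1: the only remaining digit allowed by both the 15 across and the 11 down.
R2C3 = 15 − 10 = 5 completes the 15 across.
R3C2 = 11 − 8 = 3 completes the 11 down.
R3C3 = 4 − 3 = 1 completes the 4 across.

2, 7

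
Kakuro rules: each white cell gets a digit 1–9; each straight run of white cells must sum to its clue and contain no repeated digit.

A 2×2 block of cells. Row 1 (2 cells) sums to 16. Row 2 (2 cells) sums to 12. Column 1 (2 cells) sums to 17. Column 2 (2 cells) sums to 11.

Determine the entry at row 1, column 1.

16 in 2 cells must be {7,9}; 17 in 2 cells must be {8,9}.
The 16 across and the 17 down share only 9, so (1,1) = 9.
(1,2) = 16 − 9 = 7 completes the 16 across.
(2,1) = 17 − 9 = 8 completes the 17 down.
(2,2) = 12 − 8 = 4 completes the 12 across.

9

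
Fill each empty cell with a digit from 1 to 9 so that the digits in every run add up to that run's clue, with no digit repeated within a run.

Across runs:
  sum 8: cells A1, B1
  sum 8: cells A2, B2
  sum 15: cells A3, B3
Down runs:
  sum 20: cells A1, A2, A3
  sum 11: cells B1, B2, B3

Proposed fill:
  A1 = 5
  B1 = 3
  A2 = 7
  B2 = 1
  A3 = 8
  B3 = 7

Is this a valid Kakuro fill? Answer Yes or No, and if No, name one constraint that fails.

Yes

Across: 5+3=8; 7+1=8; 8+7=15. Down: 5+7+8=20; 3+1+7=11. No digit repeats within any run.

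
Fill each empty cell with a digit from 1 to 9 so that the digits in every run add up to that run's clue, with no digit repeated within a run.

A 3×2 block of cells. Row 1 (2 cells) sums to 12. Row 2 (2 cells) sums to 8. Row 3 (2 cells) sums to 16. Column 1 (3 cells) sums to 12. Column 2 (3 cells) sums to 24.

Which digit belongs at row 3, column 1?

7

16 in 2 cells must be {7,9}; 24 in 3 cells must be {7,8,9}.
The 8 across and the 24 down share only 7, so (2,2) = 7.
Given what's placed, (3,2) must be 9 to fit the 16 across and 24 down.
(1,2) = 24 − 16 = 8 completes the 24 down.
(2,1) = 8 − 7 = 1 completes the 8 across.
(3,1) = 16 − 9 = 7 completes the 16 across.
(1,1) = 12 − 8 = 4 completes the 12 across.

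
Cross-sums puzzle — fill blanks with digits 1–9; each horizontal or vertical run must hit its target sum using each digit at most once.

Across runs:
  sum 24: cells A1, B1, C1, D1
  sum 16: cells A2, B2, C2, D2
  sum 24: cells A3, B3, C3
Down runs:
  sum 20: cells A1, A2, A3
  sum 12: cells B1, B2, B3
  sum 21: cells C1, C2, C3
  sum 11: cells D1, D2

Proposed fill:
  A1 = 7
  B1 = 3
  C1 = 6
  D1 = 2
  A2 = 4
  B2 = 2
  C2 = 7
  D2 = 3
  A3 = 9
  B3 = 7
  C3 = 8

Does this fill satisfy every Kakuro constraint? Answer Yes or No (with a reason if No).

No — the across run A1–D1 sums to 18, not 24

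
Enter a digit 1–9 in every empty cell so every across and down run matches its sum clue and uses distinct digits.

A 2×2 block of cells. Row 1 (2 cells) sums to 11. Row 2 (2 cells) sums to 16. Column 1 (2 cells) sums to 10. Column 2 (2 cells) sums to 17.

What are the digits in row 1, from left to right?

16 in 2 cells must be {7,9}; 17 in 2 cells must be {8,9}.
The 16 across and the 17 down share only 9, so (2,2) = 9.
(1,2) = 17 − 9 = 8 completes the 17 down.
(2,1) = 16 − 9 = 7 completes the 16 across.
(1,1) = 11 − 8 = 3 completes the 11 across.

3 8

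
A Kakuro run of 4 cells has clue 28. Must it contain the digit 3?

No

Counterexample: {4,7,8,9} sums to 28 without using 3.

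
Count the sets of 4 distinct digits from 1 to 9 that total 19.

4 distinct digits from 1–9 sum between 10 and 30.

11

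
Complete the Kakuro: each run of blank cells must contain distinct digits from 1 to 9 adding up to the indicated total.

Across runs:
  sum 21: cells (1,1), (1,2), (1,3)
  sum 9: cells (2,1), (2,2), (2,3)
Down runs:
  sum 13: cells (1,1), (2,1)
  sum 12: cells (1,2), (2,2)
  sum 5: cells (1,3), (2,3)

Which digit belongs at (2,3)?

1

The 21 across and the 5 down share only 4, so (1,3) = 4.
(2,3) = 5 − 4 = 1 completes the 5 down.
Nothing is forced directly, so branch on (2,1), whose candidates are 5 or 6. If (2,1) = 6: then (1,1) would have to be in {8,9} for the 21 across but in {7} for the 13 down — contradiction. So (2,1) = 5.
(1,1) = 13 − 5 = 8 completes the 13 down.
(1,2) = 21 − 12 = 9 completes the 21 across.
(2,2) = 9 − 6 = 3 completes the 9 across.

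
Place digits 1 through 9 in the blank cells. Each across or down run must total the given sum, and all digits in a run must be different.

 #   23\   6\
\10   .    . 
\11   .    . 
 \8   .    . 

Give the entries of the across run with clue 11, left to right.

23 in 3 cells must be {6,8,9}; 6 in 3 cells must be {1,2,3}.
The 8 across and the 23 down share only 6, so R3C1 = 6.
R3C2 = 8 − 6 = 2 completes the 8 across.
Given what's placed, R2C2 must be 3 to fit the 11 across and 6 down.
R1C2 = 6 − 5 = 1 completes the 6 down.
R2C1 = 11 − 3 = 8 completes the 11 across.
R1C1 = 10 − 1 = 9 completes the 10 across.

8 3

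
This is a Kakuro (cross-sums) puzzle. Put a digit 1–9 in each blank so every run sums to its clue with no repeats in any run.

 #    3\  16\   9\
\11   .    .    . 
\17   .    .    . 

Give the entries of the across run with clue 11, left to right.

1, 7, 3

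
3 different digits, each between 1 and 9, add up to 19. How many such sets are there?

3 distinct digits from 1–9 sum between 6 and 24.
Enumerating: {2,8,9}, {3,7,9}, {4,6,9}, {4,7,8}, {5,6,8}.

5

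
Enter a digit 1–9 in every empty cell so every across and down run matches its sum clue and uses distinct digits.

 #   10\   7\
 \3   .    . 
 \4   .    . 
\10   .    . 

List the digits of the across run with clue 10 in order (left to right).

3 in 2 cells must be {1,2}; 4 in 2 cells must be {1,3}; 7 in 3 cells must be {1,2,4}.
The 4 across and the 7 down share only 1, so R2C2 = 1.
Given what's placed, R1C2 must be 2 to fit the 3 across and 7 down.
R2C1 = 4 − 1 = 3 completes the 4 across.
R3C2 = 7 − 3 = 4 completes the 7 down.
R1C1 = 3 − 2 = 1 completes the 3 across.
R3C1 = 10 − 4 = 6 completes the 10 across.

6 4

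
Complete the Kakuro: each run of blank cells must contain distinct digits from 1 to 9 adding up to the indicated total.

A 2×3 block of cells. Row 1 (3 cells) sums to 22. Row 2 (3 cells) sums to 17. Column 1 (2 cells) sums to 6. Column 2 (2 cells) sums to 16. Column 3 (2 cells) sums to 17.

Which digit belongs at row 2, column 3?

16 in 2 cells must be {7,9}; 17 in 2 cells must be {8,9}.
The 22 across and the 6 down share only 5, so (1,1) = 5.
Given what's placed, (1,2) must be 9 to fit the 22 across and 16 down.
(1,3) = 22 − 14 = 8 completes the 22 across.
(2,1) = 6 − 5 = 1 completes the 6 down.
(2,2) = 16 − 9 = 7 completes the 16 down.
(2,3) = 17 − 8 = 9 completes the 17 across.

9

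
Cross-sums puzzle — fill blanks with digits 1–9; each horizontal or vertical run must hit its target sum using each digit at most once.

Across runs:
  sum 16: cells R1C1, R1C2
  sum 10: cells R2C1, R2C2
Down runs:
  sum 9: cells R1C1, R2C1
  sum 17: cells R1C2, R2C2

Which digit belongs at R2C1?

2

16 in 2 cells must be {7,9}; 17 in 2 cells must be {8,9}.
The 16 across and the 9 down share only 7, so R1C1 = 7.
R1C2 = 16 − 7 = 9 completes the 16 across.
R2C1 = 9 − 7 = 2 completes the 9 down.
R2C2 = 10 − 2 = 8 completes the 10 across.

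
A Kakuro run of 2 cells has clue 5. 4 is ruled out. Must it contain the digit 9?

The only way to make 5 from 2 distinct digits under that restriction is {2,3}, which does not contain 9.

No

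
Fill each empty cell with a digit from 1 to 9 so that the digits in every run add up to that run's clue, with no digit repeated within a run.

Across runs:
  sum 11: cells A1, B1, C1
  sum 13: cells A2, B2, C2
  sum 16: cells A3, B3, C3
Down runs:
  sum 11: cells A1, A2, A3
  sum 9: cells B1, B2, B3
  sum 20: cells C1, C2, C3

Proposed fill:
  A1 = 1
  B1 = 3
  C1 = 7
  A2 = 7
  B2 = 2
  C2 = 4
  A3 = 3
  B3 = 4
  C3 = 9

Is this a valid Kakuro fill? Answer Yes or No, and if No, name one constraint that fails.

Across: 1+3+7=11; 7+2+4=13; 3+4+9=16. Down: 1+7+3=11; 3+2+4=9; 7+4+9=20. No digit repeats within any run.

Yes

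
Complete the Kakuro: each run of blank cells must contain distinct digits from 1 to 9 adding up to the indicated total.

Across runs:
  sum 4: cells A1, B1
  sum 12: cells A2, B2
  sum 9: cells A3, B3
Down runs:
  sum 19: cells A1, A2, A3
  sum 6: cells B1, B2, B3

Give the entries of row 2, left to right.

4 in 2 cells must be {1,3}; 6 in 3 cells must be {1,2,3}.
The 4 across and the 19 down share only 3, so A1 = 3.
B1 = 4 − 3 = 1 completes the 4 across.
Given what's placed, B2 must be 3 to fit the 12 across and 6 down.
A3 = 7: the only remaining digit allowed by both the 9 across and the 19 down.
B3 = 9 − 7 = 2 completes the 9 across.
A2 = 12 − 3 = 9 completes the 12 across.

9 3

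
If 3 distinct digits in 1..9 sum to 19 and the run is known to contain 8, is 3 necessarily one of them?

Counterexample: {2,8,9} sums to 19 under that restriction without using 3.

No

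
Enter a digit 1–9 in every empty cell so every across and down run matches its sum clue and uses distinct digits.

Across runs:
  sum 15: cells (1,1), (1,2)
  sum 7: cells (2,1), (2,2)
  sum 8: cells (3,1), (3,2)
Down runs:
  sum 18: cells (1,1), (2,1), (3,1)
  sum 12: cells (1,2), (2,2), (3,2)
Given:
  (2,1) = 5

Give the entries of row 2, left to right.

5 2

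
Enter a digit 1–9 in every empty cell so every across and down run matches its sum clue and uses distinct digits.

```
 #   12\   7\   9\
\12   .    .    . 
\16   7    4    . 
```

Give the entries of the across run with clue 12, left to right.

5 3 4

R1C1 = 12 − 7 = 5 completes the 12 down.
R1C2 = 7 − 4 = 3 completes the 7 down.
R1C3 = 12 − 8 = 4 completes the 12 across.
R2C3 = 16 − 11 = 5 completes the 16 across.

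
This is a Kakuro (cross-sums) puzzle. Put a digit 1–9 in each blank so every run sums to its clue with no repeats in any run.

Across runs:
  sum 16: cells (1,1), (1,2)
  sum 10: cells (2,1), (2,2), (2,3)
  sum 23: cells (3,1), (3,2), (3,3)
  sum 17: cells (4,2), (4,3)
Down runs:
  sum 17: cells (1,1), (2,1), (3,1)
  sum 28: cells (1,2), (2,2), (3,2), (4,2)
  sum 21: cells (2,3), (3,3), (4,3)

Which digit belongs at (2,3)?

16 in 2 cells must be {7,9}; 23 in 3 cells must be {6,8,9}; 17 in 2 cells must be {8,9}.
Nothing is forced directly, so branch on (4,3), whose candidates are 8 or 9. If (4,3) = 8: that forces (4,2) = 9, (1,2) = 7, (2,2) = 4, after which (2,3) would have to be in {1,5} for the 10 across but in {4,6,7,9} for the 21 down — contradiction. So (4,3) = 9.
Given what's placed, (3,3) must be 8 to fit the 23 across and 21 down.
(4,2) = 17 − 9 = 8 completes the 17 across.
(2,3) = 21 − 17 = 4 completes the 21 down.

4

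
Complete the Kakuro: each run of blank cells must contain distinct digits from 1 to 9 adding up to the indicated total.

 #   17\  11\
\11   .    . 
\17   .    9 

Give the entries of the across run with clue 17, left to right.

17 in 2 cells must be {8,9}.
R1C2 = 11 − 9 = 2 completes the 11 down.
R2C1 = 17 − 9 = 8 completes the 17 across.
R1C1 = 11 − 2 = 9 completes the 11 across.

8 9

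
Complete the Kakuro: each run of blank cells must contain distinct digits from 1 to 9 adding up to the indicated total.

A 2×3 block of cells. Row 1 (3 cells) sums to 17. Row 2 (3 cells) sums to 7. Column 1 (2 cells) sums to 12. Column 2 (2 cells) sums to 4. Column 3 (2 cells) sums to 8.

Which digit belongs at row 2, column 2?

1

7 in 3 cells must be {1,2,4}; 4 in 2 cells must be {1,3}.
The 7 across and the 12 down share only 4, so (2,1) = 4.
Given what's placed, (2,2) must be 1 to fit the 7 across and 4 down.
(2,3) = 7 − 5 = 2 completes the 7 across.
(1,1) = 12 − 4 = 8 completes the 12 down.
(1,2) = 4 − 1 = 3 completes the 4 down.
(1,3) = 17 − 11 = 6 completes the 17 across.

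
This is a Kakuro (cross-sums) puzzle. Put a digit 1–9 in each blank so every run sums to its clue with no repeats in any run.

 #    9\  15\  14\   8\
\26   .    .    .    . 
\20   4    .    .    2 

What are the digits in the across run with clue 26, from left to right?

5 7 8 6

R1C1 = 9 − 4 = 5 completes the 9 down.
R1C4 = 8 − 2 = 6 completes the 8 down.
R1C3 = 8: the only remaining digit allowed by both the 26 across and the 14 down.
R2C3 = 14 − 8 = 6 completes the 14 down.
R1C2 = 26 − 19 = 7 completes the 26 across.
R2C2 = 20 − 12 = 8 completes the 20 across.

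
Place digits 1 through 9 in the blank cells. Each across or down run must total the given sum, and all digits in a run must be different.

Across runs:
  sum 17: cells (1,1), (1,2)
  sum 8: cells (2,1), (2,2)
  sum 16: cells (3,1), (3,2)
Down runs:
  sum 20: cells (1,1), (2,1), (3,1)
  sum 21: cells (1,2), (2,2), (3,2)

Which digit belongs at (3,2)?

17 in 2 cells must be {8,9}; 16 in 2 cells must be {7,9}.
Nothing is forced directly, so branch on (3,1), whose candidates are 7 or 9. If (3,1) = 7: that forces (2,1) = 5, after which (2,2) would have to be in {3} for the 8 across but in {4,5,6,7,8,9} for the 21 down — contradiction. So (3,1) = 9.
Given what's placed, (1,1) must be 8 to fit the 17 across and 20 down.
(1,2) = 17 − 8 = 9 completes the 17 across.
(2,1) = 20 − 17 = 3 completes the 20 down.
(2,2) = 8 − 3 = 5 completes the 8 across.
(3,2) = 16 − 9 = 7 completes the 16 across.

7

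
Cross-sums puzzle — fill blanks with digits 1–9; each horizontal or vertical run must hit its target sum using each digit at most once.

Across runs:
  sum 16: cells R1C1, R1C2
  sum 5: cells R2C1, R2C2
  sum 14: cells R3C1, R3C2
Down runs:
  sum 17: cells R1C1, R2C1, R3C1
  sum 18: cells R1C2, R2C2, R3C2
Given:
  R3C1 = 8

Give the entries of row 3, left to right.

16 in 2 cells must be {7,9}.
Given what's placed, R1C1 must be 7 to fit the 16 across and 17 down.
R1C2 = 16 − 7 = 9 completes the 16 across.
R2C1 = 17 − 15 = 2 completes the 17 down.
R2C2 = 5 − 2 = 3 completes the 5 across.
R3C2 = 14 − 8 = 6 completes the 14 across.

8, 6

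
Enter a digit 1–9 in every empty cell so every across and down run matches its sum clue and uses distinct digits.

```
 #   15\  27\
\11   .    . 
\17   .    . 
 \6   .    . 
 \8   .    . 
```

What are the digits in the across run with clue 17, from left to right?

17 in 2 cells must be {8,9}.
Nothing is forced directly, so branch on R3C2, whose candidates are 4 or 5. If R3C2 = 4: that forces R3C1 = 2, R4C2 = 6, after which R4C1 would have to be in {2} for the 8 across but in {1,3,4,5,6,7,8,9} for the 15 down — contradiction. So R3C2 = 5.
Given what's placed, R2C2 must be 9 to fit the 17 across and 27 down.
R3C1 = 6 − 5 = 1 completes the 6 across.
R2C1 = 17 − 9 = 8 completes the 17 across.

8 9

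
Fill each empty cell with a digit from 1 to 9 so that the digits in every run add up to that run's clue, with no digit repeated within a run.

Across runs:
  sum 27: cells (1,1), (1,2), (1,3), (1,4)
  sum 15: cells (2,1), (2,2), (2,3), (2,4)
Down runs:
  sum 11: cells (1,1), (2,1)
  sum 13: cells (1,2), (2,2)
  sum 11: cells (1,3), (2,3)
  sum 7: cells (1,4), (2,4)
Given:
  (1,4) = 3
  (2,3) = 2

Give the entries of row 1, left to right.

8, 7, 9, 3

(1,3) = 11 − 2 = 9 completes the 11 down.
(2,4) = 7 − 3 = 4 completes the 7 down.
No cell is forced outright now. (2,2) can only be 6 or 8 (the digits allowed by both its 15 across and its 13 down). If (2,2) = 8: then (1,2) would have to be in {7,8} for the 27 across but in {5} for the 13 down — contradiction. So (2,2) = 6.
(1,2) = 13 − 6 = 7 completes the 13 down.
(2,1) = 15 − 12 = 3 completes the 15 across.
(1,1) = 27 − 19 = 8 completes the 27 across.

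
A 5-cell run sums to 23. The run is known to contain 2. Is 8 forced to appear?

Counterexample: {1,2,4,7,9} sums to 23 under that restriction without using 8.

No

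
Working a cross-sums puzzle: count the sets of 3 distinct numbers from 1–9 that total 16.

8

3 distinct digits from 1–9 sum between 6 and 24.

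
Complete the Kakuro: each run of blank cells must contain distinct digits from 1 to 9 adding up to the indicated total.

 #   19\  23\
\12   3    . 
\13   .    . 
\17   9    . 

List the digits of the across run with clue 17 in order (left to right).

9 8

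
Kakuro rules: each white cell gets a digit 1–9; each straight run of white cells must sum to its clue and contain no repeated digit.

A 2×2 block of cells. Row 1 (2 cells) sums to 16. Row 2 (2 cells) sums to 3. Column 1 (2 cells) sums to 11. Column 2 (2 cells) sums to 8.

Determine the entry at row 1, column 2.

16 in 2 cells must be {7,9}; 3 in 2 cells must be {1,2}.
The 16 across and the 8 down share only 7, so (1,2) = 7.
The 3 across and the 11 down share only 2, so (2,1) = 2.
(2,2) = 3 − 2 = 1 completes the 3 across.
(1,1) = 16 − 7 = 9 completes the 16 across.

7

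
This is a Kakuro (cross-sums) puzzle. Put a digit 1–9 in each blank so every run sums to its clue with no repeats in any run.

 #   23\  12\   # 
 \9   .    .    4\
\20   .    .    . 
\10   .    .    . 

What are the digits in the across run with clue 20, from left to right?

23 in 3 cells must be {6,8,9}; 4 in 2 cells must be {1,3}.
Only 3 fits R2C3 under both its across sum 20 and down sum 4.
The 10 across and the 23 down share only 6, so R3C1 = 6.
R3C3 = 4 − 3 = 1 completes the 4 down.
R1C1 = 8: the only remaining digit allowed by both the 9 across and the 23 down.
R1C2 = 9 − 8 = 1 completes the 9 across.
R2C1 = 23 − 14 = 9 completes the 23 down.
R2C2 = 20 − 12 = 8 completes the 20 across.

9 8 3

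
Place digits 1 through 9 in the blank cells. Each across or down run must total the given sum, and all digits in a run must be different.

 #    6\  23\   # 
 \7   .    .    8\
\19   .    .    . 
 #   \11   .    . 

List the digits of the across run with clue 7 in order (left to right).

1 6

23 in 3 cells must be {6,8,9}.
The 7 across and the 23 down share only 6, so R1C2 = 6.
R1C1 = 7 − 6 = 1 completes the 7 across.
R2C1 = 6 − 1 = 5 completes the 6 down.
R2C2 = 8: the only remaining digit allowed by both the 19 across and the 23 down.
R2C3 = 19 − 13 = 6 completes the 19 across.
R3C2 = 23 − 14 = 9 completes the 23 down.
R3C3 = 11 − 9 = 2 completes the 11 across.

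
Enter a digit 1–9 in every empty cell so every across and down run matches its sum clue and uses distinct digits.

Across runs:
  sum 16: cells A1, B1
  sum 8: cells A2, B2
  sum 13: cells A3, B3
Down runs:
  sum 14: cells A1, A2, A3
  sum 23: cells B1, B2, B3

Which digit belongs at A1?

16 in 2 cells must be {7,9}; 23 in 3 cells must be {6,8,9}.
The 16 across and the 23 down share only 9, so B1 = 9.
Given what's placed, B2 must be 6 to fit the 8 across and 23 down.
B3 = 23 − 15 = 8 completes the 23 down.
A1 = 16 − 9 = 7 completes the 16 across.
A2 = 8 − 6 = 2 completes the 8 across.
A3 = 13 − 8 = 5 completes the 13 across.

7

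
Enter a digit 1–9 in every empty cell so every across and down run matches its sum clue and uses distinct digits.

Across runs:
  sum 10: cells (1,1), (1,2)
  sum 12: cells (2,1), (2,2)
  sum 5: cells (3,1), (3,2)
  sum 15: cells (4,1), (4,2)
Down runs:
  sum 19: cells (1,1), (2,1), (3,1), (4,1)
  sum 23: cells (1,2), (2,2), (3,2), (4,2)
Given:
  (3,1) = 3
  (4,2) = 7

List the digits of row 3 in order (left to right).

3 2

(3,2) = 5 − 3 = 2 completes the 5 across.
(4,1) = 15 − 7 = 8 completes the 15 across.
Given what's placed, (2,1) must be 7 to fit the 12 across and 19 down.
(2,2) = 12 − 7 = 5 completes the 12 across.
(1,1) = 19 − 18 = 1 completes the 19 down.
(1,2) = 10 − 1 = 9 completes the 10 across.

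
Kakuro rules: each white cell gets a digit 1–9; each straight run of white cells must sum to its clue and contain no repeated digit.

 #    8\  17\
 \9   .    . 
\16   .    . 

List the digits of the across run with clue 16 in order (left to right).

7 9

16 in 2 cells must be {7,9}; 17 in 2 cells must be {8,9}.
The 9 across and the 17 down share only 8, so R1C2 = 8.
The 16 across and the 8 down share only 7, so R2C1 = 7.
R2C2 = 16 − 7 = 9 completes the 16 across.
R1C1 = 9 − 8 = 1 completes the 9 across.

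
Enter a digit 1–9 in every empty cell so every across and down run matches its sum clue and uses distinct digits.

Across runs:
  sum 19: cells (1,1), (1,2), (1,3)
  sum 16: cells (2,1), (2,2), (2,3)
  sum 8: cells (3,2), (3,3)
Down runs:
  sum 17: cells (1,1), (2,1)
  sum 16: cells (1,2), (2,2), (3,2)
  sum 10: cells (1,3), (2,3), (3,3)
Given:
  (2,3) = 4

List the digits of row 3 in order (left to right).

17 in 2 cells must be {8,9}.
(1,3) = 5: the only remaining digit allowed by both the 19 across and the 10 down.
Given what's placed, (2,1) must be 9 to fit the 16 across and 17 down.
(2,2) = 16 − 13 = 3 completes the 16 across.
(3,3) = 10 − 9 = 1 completes the 10 down.
(1,1) = 17 − 9 = 8 completes the 17 down.
(1,2) = 19 − 13 = 6 completes the 19 across.
(3,2) = 8 − 1 = 7 completes the 8 across.

7, 1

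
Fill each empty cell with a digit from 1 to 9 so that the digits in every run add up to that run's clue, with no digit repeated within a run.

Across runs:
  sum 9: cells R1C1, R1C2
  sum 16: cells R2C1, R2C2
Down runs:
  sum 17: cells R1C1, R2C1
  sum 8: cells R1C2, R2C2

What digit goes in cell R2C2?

7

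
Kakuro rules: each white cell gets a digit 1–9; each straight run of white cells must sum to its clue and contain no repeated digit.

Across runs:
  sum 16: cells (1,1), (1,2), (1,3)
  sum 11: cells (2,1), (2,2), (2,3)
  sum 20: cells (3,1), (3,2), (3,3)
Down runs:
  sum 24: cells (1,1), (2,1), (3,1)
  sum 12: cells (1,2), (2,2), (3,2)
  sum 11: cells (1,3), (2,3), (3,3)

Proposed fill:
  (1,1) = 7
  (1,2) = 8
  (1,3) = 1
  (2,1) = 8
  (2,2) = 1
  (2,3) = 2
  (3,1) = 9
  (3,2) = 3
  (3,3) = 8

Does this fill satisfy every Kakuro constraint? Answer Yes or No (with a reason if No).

Yes

Across: 7+8+1=16; 8+1+2=11; 9+3+8=20. Down: 7+8+9=24; 8+1+3=12; 1+2+8=11. No digit repeats within any run.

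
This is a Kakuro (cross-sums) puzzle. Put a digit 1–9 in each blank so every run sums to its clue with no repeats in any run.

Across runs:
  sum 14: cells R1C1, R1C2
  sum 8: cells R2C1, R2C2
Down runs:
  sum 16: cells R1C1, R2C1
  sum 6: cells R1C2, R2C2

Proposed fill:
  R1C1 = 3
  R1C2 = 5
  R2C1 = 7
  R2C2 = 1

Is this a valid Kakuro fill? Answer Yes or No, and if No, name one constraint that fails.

No — the down run R1C1–R2C1 sums to 10, not 16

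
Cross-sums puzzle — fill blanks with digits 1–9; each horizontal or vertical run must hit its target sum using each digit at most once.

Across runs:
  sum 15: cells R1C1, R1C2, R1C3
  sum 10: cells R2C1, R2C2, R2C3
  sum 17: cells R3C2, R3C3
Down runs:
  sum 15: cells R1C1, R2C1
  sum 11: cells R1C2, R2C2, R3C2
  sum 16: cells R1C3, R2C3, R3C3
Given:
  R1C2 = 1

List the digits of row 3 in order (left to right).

8 9

17 in 2 cells must be {8,9}.
Given what's placed, R3C2 must be 8 to fit the 17 across and 11 down.
R3C3 = 17 − 8 = 9 completes the 17 across.
R2C2 = 11 − 9 = 2 completes the 11 down.
R2C1 = 7: the only remaining digit allowed by both the 10 across and the 15 down.
R2C3 = 10 − 9 = 1 completes the 10 across.
R1C1 = 15 − 7 = 8 completes the 15 down.
R1C3 = 15 − 9 = 6 completes the 15 across.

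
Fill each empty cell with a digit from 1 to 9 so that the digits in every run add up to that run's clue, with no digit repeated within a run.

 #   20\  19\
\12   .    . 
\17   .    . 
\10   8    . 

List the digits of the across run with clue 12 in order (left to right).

3 9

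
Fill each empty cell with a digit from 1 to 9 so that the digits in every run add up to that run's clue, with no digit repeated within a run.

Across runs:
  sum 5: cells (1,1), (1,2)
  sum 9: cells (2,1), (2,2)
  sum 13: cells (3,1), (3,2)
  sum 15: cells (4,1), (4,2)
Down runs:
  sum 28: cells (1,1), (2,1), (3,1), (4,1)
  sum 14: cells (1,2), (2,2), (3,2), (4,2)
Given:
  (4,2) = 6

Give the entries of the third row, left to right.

Only 4 fits (1,1) under both its across sum 5 and down sum 28.
(1,2) = 5 − 4 = 1 completes the 5 across.
(4,1) = 15 − 6 = 9 completes the 15 across.
Nothing is forced directly, so branch on (2,1), whose candidates are 7 or 8. If (2,1) = 8: then (2,2) would have to be in {1} for the 9 across but in {2,3,4,5} for the 14 down — contradiction. So (2,1) = 7.
(2,2) = 9 − 7 = 2 completes the 9 across.
(3,1) = 28 − 20 = 8 completes the 28 down.
(3,2) = 13 − 8 = 5 completes the 13 across.

8 5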